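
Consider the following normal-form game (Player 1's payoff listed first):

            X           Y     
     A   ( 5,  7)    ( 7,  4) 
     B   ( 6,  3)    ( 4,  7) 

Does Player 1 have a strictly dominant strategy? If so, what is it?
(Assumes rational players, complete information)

No strictly dominant strategy exists for Player 1

Work:
A strategy strictly dominates another if it gives a strictly higher payoff against every opponent action. Compare each pair of P1's strategies column-by-column:
  A vs B: [5 vs 6, 7 vs 4] → A does not strictly dominate B (column X: 5 ≤ 6)
  B vs A: [6 vs 5, 4 vs 7] → B does not strictly dominate A (column Y: 4 ≤ 7)
No single strategy strictly dominates all others → no strictly dominant strategy.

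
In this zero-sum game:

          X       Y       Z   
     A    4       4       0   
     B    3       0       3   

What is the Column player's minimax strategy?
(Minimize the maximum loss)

Column should play Z, value = 3

Work:
Column player minimizes Row's maximum payoff:
Column X: max payoff to Row = 4
Column Y: max payoff to Row = 4
Column Z: max payoff to Row = 3
Minimum is 3, achieved by column Z.
Minimax strategy: Z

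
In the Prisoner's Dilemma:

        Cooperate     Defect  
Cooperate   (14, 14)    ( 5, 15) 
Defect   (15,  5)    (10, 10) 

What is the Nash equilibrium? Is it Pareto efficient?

(Defect, Defect) is NE; not Pareto efficient

Work:
Defect dominates Cooperate for both players:
If P2 cooperates: Defect (15) > Cooperate (14)
If P2 defects: Defect (10) > Cooperate (5)
NE: (Defect, Defect) with payoff (10, 10)
But (Cooperate, Cooperate) = (14, 14) Pareto dominates (10, 10)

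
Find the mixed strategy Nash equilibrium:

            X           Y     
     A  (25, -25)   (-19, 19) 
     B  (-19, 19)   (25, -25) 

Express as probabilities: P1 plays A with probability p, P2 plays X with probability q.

p = 0.5, q = 0.5

Work:
Find probabilities that make opponent indifferent:
P2 chooses q to make P1 indifferent between A and B
P1 chooses p to make P2 indifferent between X and Y
Mixed NE: P1 plays (A: 0.5, B: 0.5), P2 plays (X: 0.5, Y: 0.5)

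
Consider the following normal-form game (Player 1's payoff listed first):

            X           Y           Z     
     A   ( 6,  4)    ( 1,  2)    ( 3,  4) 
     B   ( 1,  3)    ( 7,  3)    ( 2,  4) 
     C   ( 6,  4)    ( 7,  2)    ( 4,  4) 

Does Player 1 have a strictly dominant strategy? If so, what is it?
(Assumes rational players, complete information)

No strictly dominant strategy exists for Player 1

Work:
A strategy strictly dominates another if it gives a strictly higher payoff against every opponent action. Compare each pair of P1's strategies column-by-column:
  A vs B: [6 vs 1, 1 vs 7, 3 vs 2] → A does not strictly dominate B (column Y: 1 ≤ 7)
  A vs C: [6 vs 6, 1 vs 7, 3 vs 4] → A does not strictly dominate C (column X: 6 ≤ 6)
  B vs A: [1 vs 6, 7 vs 1, 2 vs 3] → B does not strictly dominate A (column X: 1 ≤ 6)
  B vs C: [1 vs 6, 7 vs 7, 2 vs 4] → B does not strictly dominate C (column X: 1 ≤ 6)
  C vs A: [6 vs 6, 7 vs 1, 4 vs 3] → C does not strictly dominate A (column X: 6 ≤ 6)
  C vs B: [6 vs 1, 7 vs 7, 4 vs 2] → C does not strictly dominate B (column Y: 7 ≤ 7)
No single strategy strictly dominates all others → no strictly dominant strategy.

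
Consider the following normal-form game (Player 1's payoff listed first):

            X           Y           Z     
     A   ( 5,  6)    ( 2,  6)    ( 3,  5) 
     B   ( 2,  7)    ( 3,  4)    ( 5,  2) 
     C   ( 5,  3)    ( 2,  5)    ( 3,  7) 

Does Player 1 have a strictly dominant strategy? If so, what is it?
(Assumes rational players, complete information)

No strictly dominant strategy exists for Player 1

Work:
A strategy strictly dominates another if it gives a strictly higher payoff against every opponent action. Compare each pair of P1's strategies column-by-column:
  A vs B: [5 vs 2, 2 vs 3, 3 vs 5] → A does not strictly dominate B (column Y: 2 ≤ 3)
  A vs C: [5 vs 5, 2 vs 2, 3 vs 3] → A does not strictly dominate C (column X: 5 ≤ 5)
  B vs A: [2 vs 5, 3 vs 2, 5 vs 3] → B does not strictly dominate A (column X: 2 ≤ 5)
  B vs C: [2 vs 5, 3 vs 2, 5 vs 3] → B does not strictly dominate C (column X: 2 ≤ 5)
  C vs A: [5 vs 5, 2 vs 2, 3 vs 3] → C does not strictly dominate A (column X: 5 ≤ 5)
  C vs B: [5 vs 2, 2 vs 3, 3 vs 5] → C does not strictly dominate B (column Y: 2 ≤ 3)
No single strategy strictly dominates all others → no strictly dominant strategy.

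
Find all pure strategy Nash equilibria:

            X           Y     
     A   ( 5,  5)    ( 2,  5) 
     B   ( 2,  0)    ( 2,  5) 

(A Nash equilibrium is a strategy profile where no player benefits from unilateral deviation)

Nash equilibrium: (A, X), (A, Y), (B, Y)

Work:
Best responses:
  P1 vs X: payoffs [5, 2] → best response A (payoff 5)
  P1 vs Y: payoffs [2, 2] → best response A/B (payoff 2)
  P2 vs A: payoffs [5, 5] → best response X/Y (payoff 5)
  P2 vs B: payoffs [0, 5] → best response Y (payoff 5)
Mutual best responses: (A,X), (A,Y), (B,Y) → Nash equilibria.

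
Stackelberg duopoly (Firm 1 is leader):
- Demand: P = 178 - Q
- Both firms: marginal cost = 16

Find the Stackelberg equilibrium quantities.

q₁* (leader) = 81.0, q₂* (follower) = 40.5

Work:
Follower's reaction: q₂ = (a - c - q₁)/2
Leader substitutes: π₁ = q₁·(a - q₁ - (a-c-q₁)/2 - c)
FOC: q₁* = (178 - 16)/2 = 81.00
Then: q₂* = (178 - 16 - 81.0)/2 = 40.50
Leader has first-mover advantage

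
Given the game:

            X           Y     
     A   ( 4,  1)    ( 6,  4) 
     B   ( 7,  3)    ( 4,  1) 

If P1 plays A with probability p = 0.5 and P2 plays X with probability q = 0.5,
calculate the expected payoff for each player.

E[P1] = 5.25, E[P2] = 2.25

Work:
E[P1] = p·q·π₁(A,X) + p·(1-q)·π₁(A,Y) + (1-p)·q·π₁(B,X) + (1-p)·(1-q)·π₁(B,Y)
= 0.5·0.5·4 + 0.5·0.5·6 + 0.5·0.5·7 + 0.5·0.5·4
= 5.25

E[P2] = 2.25 (similar calculation)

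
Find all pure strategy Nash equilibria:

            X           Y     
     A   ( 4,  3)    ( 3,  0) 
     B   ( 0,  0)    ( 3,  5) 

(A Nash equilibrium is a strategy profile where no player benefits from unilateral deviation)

Nash equilibrium: (A, X), (B, Y)

Work:
Best responses:
  P1 vs X: payoffs [4, 0] → best response A (payoff 4)
  P1 vs Y: payoffs [3, 3] → best response A/B (payoff 3)
  P2 vs A: payoffs [3, 0] → best response X (payoff 3)
  P2 vs B: payoffs [0, 5] → best response Y (payoff 5)
Mutual best responses: (A,X), (B,Y) → Nash equilibria.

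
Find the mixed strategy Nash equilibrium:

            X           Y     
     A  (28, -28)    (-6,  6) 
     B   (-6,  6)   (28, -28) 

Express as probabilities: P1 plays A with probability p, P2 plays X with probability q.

p = 0.5, q = 0.5

Work:
Find probabilities that make opponent indifferent:
P2 chooses q to make P1 indifferent between A and B
P1 chooses p to make P2 indifferent between X and Y
Mixed NE: P1 plays (A: 0.5, B: 0.5), P2 plays (X: 0.5, Y: 0.5)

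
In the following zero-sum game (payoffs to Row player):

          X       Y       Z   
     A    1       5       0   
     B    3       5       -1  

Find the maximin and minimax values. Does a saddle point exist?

Maximin = 0, Minimax = 0, Saddle: True

Work:
Row minimums: [0, -1] → maximin = 0
Column maximums: [3, 5, 0] → minimax = 0
Saddle point exists! Game value = 0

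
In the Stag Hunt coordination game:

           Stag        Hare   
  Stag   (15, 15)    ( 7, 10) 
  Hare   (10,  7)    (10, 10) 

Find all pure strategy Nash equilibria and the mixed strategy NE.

Pure NE: (Stag, Stag) and (Hare, Hare); Mixed NE: p = 0.375, q = 0.375

Work:
Check pure NE:
(Stag, Stag): (15, 15) - no unilateral deviation beneficial
(Hare, Hare): (10, 10) - no unilateral deviation beneficial
Mixed NE: P1 plays Stag with p = 0.375, P2 plays Stag with q = 0.375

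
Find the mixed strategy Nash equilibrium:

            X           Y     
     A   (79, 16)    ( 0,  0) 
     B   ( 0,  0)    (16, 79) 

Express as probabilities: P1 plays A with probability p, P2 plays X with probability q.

p = 0.8316, q = 0.1684

Work:
Find probabilities that make opponent indifferent:
P2 chooses q to make P1 indifferent between A and B
P1 chooses p to make P2 indifferent between X and Y
Mixed NE: P1 plays (A: 0.8316, B: 0.1684), P2 plays (X: 0.1684, Y: 0.8316)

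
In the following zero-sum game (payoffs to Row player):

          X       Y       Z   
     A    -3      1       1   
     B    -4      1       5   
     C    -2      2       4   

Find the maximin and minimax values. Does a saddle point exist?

Maximin = -2, Minimax = -2, Saddle: True

Work:
Row minimums: [-3, -4, -2] → maximin = -2
Column maximums: [-2, 2, 5] → minimax = -2
Saddle point exists! Game value = -2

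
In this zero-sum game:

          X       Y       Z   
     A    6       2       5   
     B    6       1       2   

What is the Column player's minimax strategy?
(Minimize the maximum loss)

Column should play Y, value = 2

Work:
Column player minimizes Row's maximum payoff:
Column X: max payoff to Row = 6
Column Y: max payoff to Row = 2
Column Z: max payoff to Row = 5
Minimum is 2, achieved by column Y.
Minimax strategy: Y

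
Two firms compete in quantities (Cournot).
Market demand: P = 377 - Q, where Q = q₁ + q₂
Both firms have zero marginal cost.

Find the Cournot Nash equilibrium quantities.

q₁* = q₂* = 125.67; P* = 125.67

Work:
Profit: π_i = P·q_i = (a - q_i - q_j)·q_i
FOC: ∂π_i/∂q_i = a - 2q_i - q_j = 0
Reaction function: q_i = (377 - q_j)/2
Symmetry: q* = 377/3 = 125.67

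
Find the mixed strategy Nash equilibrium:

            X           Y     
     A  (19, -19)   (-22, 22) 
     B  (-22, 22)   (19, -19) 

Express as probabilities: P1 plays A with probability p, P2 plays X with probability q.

p = 0.5, q = 0.5

Work:
Find probabilities that make opponent indifferent:
P2 chooses q to make P1 indifferent between A and B
P1 chooses p to make P2 indifferent between X and Y
Mixed NE: P1 plays (A: 0.5, B: 0.5), P2 plays (X: 0.5, Y: 0.5)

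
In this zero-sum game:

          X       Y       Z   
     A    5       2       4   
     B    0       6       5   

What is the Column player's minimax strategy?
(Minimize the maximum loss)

Column should play X or Z (all achieve the minimum), value = 5

Work:
Column player minimizes Row's maximum payoff:
Column X: max payoff to Row = 5
Column Y: max payoff to Row = 6
Column Z: max payoff to Row = 5
Minimum is 5, achieved by columns X, Z (tied).
Each of X or Z is a minimax strategy.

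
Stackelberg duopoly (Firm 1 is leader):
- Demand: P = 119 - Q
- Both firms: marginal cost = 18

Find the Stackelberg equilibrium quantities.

q₁* (leader) = 50.5, q₂* (follower) = 25.25

Work:
Follower's reaction: q₂ = (a - c - q₁)/2
Leader substitutes: π₁ = q₁·(a - q₁ - (a-c-q₁)/2 - c)
FOC: q₁* = (119 - 18)/2 = 50.50
Then: q₂* = (119 - 18 - 50.5)/2 = 25.25
Leader has first-mover advantage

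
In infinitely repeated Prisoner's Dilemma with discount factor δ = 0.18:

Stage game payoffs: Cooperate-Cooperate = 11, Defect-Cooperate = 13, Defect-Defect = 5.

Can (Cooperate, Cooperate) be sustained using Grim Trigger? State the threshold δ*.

δ* = 0.25; since δ = 0.18 < 0.25, cooperation cannot be sustained

Work:
For Grim Trigger:
Cooperate forever: 11/(1-δ)
Defect then punished: 13 + 5·δ/(1-δ)
Need: 11/(1-δ) ≥ 13 + 5·δ/(1-δ)
Solving: δ ≥ (T-R)/(T-P) = (13-11)/(13-5) = 0.25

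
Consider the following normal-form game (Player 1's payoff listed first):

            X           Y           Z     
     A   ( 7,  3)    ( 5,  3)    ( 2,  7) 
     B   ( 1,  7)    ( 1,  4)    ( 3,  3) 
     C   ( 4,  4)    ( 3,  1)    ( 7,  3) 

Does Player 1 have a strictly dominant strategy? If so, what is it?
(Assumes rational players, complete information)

No strictly dominant strategy exists for Player 1

Work:
A strategy strictly dominates another if it gives a strictly higher payoff against every opponent action. Compare each pair of P1's strategies column-by-column:
  A vs B: [7 vs 1, 5 vs 1, 2 vs 3] → A does not strictly dominate B (column Z: 2 ≤ 3)
  A vs C: [7 vs 4, 5 vs 3, 2 vs 7] → A does not strictly dominate C (column Z: 2 ≤ 7)
  B vs A: [1 vs 7, 1 vs 5, 3 vs 2] → B does not strictly dominate A (column X: 1 ≤ 7)
  B vs C: [1 vs 4, 1 vs 3, 3 vs 7] → B does not strictly dominate C (column X: 1 ≤ 4)
  C vs A: [4 vs 7, 3 vs 5, 7 vs 2] → C does not strictly dominate A (column X: 4 ≤ 7)
  C vs B: [4 vs 1, 3 vs 1, 7 vs 3] → C strictly dominates B
No single strategy strictly dominates all others → no strictly dominant strategy.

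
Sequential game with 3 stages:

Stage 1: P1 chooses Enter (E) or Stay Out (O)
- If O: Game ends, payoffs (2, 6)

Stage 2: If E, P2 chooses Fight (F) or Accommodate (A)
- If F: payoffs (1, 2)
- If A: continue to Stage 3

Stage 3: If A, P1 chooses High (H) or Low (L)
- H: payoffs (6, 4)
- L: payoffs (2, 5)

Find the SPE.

SPE: (E, A, H); Outcome (6, 4)

Work:
Stage 3: P1 chooses H (6 vs 2)
Stage 2: P2: F->2, A->4 (anticipating H). Choose A
Stage 1: P1: O->2, E->6 (anticipating A, H). Choose E
SPE path: E -> A -> H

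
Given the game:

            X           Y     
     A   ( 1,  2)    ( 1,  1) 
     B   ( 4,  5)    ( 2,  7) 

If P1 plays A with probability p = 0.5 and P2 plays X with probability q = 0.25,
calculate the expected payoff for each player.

E[P1] = 1.75, E[P2] = 3.875

Work:
E[P1] = p·q·π₁(A,X) + p·(1-q)·π₁(A,Y) + (1-p)·q·π₁(B,X) + (1-p)·(1-q)·π₁(B,Y)
= 0.5·0.25·1 + 0.5·0.75·1 + 0.5·0.25·4 + 0.5·0.75·2
= 1.75

E[P2] = 3.875 (similar calculation)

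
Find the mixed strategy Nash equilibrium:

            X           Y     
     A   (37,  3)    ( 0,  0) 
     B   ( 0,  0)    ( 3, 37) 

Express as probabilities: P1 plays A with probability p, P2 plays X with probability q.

p = 0.925, q = 0.075

Work:
Find probabilities that make opponent indifferent:
P2 chooses q to make P1 indifferent between A and B
P1 chooses p to make P2 indifferent between X and Y
Mixed NE: P1 plays (A: 0.925, B: 0.075), P2 plays (X: 0.075, Y: 0.925)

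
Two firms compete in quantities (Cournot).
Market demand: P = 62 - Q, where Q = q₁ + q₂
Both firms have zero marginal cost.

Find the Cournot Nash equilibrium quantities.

q₁* = q₂* = 20.67; P* = 20.67

Work:
Profit: π_i = P·q_i = (a - q_i - q_j)·q_i
FOC: ∂π_i/∂q_i = a - 2q_i - q_j = 0
Reaction function: q_i = (62 - q_j)/2
Symmetry: q* = 62/3 = 20.67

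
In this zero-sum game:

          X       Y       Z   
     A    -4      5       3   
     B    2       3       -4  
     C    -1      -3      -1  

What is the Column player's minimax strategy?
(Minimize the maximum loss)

Column should play X, value = 2

Work:
Column player minimizes Row's maximum payoff:
Column X: max payoff to Row = 2
Column Y: max payoff to Row = 5
Column Z: max payoff to Row = 3
Minimum is 2, achieved by column X.
Minimax strategy: X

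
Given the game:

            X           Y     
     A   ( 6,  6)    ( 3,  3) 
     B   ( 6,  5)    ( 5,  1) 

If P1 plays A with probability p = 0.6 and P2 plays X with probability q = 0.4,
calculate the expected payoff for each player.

E[P1] = 4.68, E[P2] = 3.56

Work:
E[P1] = p·q·π₁(A,X) + p·(1-q)·π₁(A,Y) + (1-p)·q·π₁(B,X) + (1-p)·(1-q)·π₁(B,Y)
= 0.6·0.4·6 + 0.6·0.6·3 + 0.4·0.4·6 + 0.4·0.6·5
= 4.68

E[P2] = 3.56 (similar calculation)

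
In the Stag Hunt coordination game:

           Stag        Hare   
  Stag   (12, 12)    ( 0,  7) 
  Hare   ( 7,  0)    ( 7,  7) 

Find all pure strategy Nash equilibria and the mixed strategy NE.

Pure NE: (Stag, Stag) and (Hare, Hare); Mixed NE: p = 0.5833, q = 0.5833

Work:
Check pure NE:
(Stag, Stag): (12, 12) - no unilateral deviation beneficial
(Hare, Hare): (7, 7) - no unilateral deviation beneficial
Mixed NE: P1 plays Stag with p = 0.5833, P2 plays Stag with q = 0.5833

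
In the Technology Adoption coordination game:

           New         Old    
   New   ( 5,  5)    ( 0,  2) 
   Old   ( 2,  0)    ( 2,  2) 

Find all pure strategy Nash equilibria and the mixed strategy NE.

Pure NE: (New, New) and (Old, Old); Mixed NE: p = 0.4, q = 0.4

Work:
Check pure NE:
(New, New): (5, 5) - no unilateral deviation beneficial
(Old, Old): (2, 2) - no unilateral deviation beneficial
Mixed NE: P1 plays New with p = 0.4, P2 plays New with q = 0.4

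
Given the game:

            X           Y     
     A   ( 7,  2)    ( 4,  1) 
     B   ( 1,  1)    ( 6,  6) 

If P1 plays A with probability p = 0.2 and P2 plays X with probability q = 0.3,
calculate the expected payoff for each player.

E[P1] = 4.58, E[P2] = 3.86

Work:
E[P1] = p·q·π₁(A,X) + p·(1-q)·π₁(A,Y) + (1-p)·q·π₁(B,X) + (1-p)·(1-q)·π₁(B,Y)
= 0.2·0.3·7 + 0.2·0.7·4 + 0.8·0.3·1 + 0.8·0.7·6
= 4.58

E[P2] = 3.86 (similar calculation)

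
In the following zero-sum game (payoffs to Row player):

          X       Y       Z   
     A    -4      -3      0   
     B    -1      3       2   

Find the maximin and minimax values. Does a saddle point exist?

Maximin = -1, Minimax = -1, Saddle: True

Work:
Row minimums: [-4, -1] → maximin = -1
Column maximums: [-1, 3, 2] → minimax = -1
Saddle point exists! Game value = -1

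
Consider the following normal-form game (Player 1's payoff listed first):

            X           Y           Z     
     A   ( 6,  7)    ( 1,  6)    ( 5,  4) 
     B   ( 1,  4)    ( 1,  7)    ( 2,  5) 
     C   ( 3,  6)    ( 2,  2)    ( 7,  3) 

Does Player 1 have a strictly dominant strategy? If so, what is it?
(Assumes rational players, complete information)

No strictly dominant strategy exists for Player 1

Work:
A strategy strictly dominates another if it gives a strictly higher payoff against every opponent action. Compare each pair of P1's strategies column-by-column:
  A vs B: [6 vs 1, 1 vs 1, 5 vs 2] → A does not strictly dominate B (column Y: 1 ≤ 1)
  A vs C: [6 vs 3, 1 vs 2, 5 vs 7] → A does not strictly dominate C (column Y: 1 ≤ 2)
  B vs A: [1 vs 6, 1 vs 1, 2 vs 5] → B does not strictly dominate A (column X: 1 ≤ 6)
  B vs C: [1 vs 3, 1 vs 2, 2 vs 7] → B does not strictly dominate C (column X: 1 ≤ 3)
  C vs A: [3 vs 6, 2 vs 1, 7 vs 5] → C does not strictly dominate A (column X: 3 ≤ 6)
  C vs B: [3 vs 1, 2 vs 1, 7 vs 2] → C strictly dominates B
No single strategy strictly dominates all others → no strictly dominant strategy.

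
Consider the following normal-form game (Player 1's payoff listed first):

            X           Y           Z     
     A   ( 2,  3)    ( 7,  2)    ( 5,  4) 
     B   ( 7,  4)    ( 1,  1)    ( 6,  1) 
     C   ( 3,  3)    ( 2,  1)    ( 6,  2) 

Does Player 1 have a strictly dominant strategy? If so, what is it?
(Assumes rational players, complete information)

No strictly dominant strategy exists for Player 1

Work:
A strategy strictly dominates another if it gives a strictly higher payoff against every opponent action. Compare each pair of P1's strategies column-by-column:
  A vs B: [2 vs 7, 7 vs 1, 5 vs 6] → A does not strictly dominate B (column X: 2 ≤ 7)
  A vs C: [2 vs 3, 7 vs 2, 5 vs 6] → A does not strictly dominate C (column X: 2 ≤ 3)
  B vs A: [7 vs 2, 1 vs 7, 6 vs 5] → B does not strictly dominate A (column Y: 1 ≤ 7)
  B vs C: [7 vs 3, 1 vs 2, 6 vs 6] → B does not strictly dominate C (column Y: 1 ≤ 2)
  C vs A: [3 vs 2, 2 vs 7, 6 vs 5] → C does not strictly dominate A (column Y: 2 ≤ 7)
  C vs B: [3 vs 7, 2 vs 1, 6 vs 6] → C does not strictly dominate B (column X: 3 ≤ 7)
No single strategy strictly dominates all others → no strictly dominant strategy.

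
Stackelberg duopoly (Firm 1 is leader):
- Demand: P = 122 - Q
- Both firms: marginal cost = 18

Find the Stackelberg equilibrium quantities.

q₁* (leader) = 52.0, q₂* (follower) = 26.0

Work:
Follower's reaction: q₂ = (a - c - q₁)/2
Leader substitutes: π₁ = q₁·(a - q₁ - (a-c-q₁)/2 - c)
FOC: q₁* = (122 - 18)/2 = 52.00
Then: q₂* = (122 - 18 - 52.0)/2 = 26.00
Leader has first-mover advantage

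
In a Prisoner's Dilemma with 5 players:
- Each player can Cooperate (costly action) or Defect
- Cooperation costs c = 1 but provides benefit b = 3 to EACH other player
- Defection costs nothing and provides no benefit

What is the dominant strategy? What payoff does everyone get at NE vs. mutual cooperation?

Dominant: Defect; NE payoff = 0; Coop payoff = 11

Work:
Defect dominates (saves cost c = 1, benefit to others is external)
NE: All defect → everyone gets 0
If all cooperate: each receives (4)×3 - 1 = 11
Social dilemma: 11 > 0 but NE gives 0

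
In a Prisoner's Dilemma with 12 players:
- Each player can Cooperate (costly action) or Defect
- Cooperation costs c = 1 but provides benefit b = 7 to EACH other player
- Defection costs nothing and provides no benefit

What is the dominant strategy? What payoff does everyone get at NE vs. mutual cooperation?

Dominant: Defect; NE payoff = 0; Coop payoff = 76

Work:
Defect dominates (saves cost c = 1, benefit to others is external)
NE: All defect → everyone gets 0
If all cooperate: each receives (11)×7 - 1 = 76
Social dilemma: 76 > 0 but NE gives 0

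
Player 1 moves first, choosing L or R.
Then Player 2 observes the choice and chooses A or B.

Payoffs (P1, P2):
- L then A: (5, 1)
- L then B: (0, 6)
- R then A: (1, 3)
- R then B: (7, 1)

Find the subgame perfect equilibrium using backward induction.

P1 plays R, P2 plays B after L and A after R; Payoff (1, 3)

Work:
Backward induction:
After L: P2 chooses B → P1 gets 0
After R: P2 chooses A → P1 gets 1
P1 chooses R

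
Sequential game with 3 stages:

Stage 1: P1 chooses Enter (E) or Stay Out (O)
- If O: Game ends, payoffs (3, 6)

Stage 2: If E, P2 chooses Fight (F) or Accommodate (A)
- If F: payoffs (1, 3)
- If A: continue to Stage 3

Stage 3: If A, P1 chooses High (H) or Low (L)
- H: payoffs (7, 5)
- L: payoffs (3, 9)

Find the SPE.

SPE: (E, A, H); Outcome (7, 5)

Work:
Stage 3: P1 chooses H (7 vs 3)
Stage 2: P2: F->3, A->5 (anticipating H). Choose A
Stage 1: P1: O->3, E->7 (anticipating A, H). Choose E
SPE path: E -> A -> H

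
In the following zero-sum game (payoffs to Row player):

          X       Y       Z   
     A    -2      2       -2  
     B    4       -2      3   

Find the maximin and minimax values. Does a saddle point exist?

Maximin = -2, Minimax = 2, Saddle: False

Work:
Row minimums: [-2, -2] → maximin = -2
Column maximums: [4, 2, 3] → minimax = 2
No saddle point (maximin ≠ minimax). Mixed strategy needed.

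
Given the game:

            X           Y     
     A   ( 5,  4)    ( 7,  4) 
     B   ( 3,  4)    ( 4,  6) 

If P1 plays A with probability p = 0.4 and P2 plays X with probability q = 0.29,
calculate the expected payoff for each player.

E[P1] = 4.794, E[P2] = 4.852

Work:
E[P1] = p·q·π₁(A,X) + p·(1-q)·π₁(A,Y) + (1-p)·q·π₁(B,X) + (1-p)·(1-q)·π₁(B,Y)
= 0.4·0.29·5 + 0.4·0.71·7 + 0.6·0.29·3 + 0.6·0.71·4
= 4.794

E[P2] = 4.852 (similar calculation)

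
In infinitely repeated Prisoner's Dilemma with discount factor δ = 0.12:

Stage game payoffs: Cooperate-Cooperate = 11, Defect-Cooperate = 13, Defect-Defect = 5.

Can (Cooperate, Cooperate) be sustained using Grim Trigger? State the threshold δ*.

δ* = 0.25; since δ = 0.12 < 0.25, cooperation cannot be sustained

Work:
For Grim Trigger:
Cooperate forever: 11/(1-δ)
Defect then punished: 13 + 5·δ/(1-δ)
Need: 11/(1-δ) ≥ 13 + 5·δ/(1-δ)
Solving: δ ≥ (T-R)/(T-P) = (13-11)/(13-5) = 0.25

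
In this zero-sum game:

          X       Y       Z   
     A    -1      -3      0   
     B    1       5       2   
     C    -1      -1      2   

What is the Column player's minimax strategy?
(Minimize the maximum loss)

Column should play X, value = 1

Work:
Column player minimizes Row's maximum payoff:
Column X: max payoff to Row = 1
Column Y: max payoff to Row = 5
Column Z: max payoff to Row = 2
Minimum is 1, achieved by column X.
Minimax strategy: X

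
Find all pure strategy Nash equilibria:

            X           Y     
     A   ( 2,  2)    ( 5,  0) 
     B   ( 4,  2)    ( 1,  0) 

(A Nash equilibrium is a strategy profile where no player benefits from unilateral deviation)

Nash equilibrium: (B, X)

Work:
Best responses:
  P1 vs X: payoffs [2, 4] → best response B (payoff 4)
  P1 vs Y: payoffs [5, 1] → best response A (payoff 5)
  P2 vs A: payoffs [2, 0] → best response X (payoff 2)
  P2 vs B: payoffs [2, 0] → best response X (payoff 2)
Mutual best responses: (B,X) → Nash equilibria.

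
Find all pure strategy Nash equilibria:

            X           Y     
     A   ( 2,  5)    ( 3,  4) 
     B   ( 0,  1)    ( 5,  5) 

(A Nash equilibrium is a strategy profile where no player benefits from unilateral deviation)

Nash equilibrium: (A, X), (B, Y)

Work:
Best responses:
  P1 vs X: payoffs [2, 0] → best response A (payoff 2)
  P1 vs Y: payoffs [3, 5] → best response B (payoff 5)
  P2 vs A: payoffs [5, 4] → best response X (payoff 5)
  P2 vs B: payoffs [1, 5] → best response Y (payoff 5)
Mutual best responses: (A,X), (B,Y) → Nash equilibria.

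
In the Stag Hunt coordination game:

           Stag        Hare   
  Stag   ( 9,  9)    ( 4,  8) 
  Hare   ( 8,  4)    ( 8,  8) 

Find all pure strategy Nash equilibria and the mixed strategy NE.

Pure NE: (Stag, Stag) and (Hare, Hare); Mixed NE: p = 0.8, q = 0.8

Work:
Check pure NE:
(Stag, Stag): (9, 9) - no unilateral deviation beneficial
(Hare, Hare): (8, 8) - no unilateral deviation beneficial
Mixed NE: P1 plays Stag with p = 0.8, P2 plays Stag with q = 0.8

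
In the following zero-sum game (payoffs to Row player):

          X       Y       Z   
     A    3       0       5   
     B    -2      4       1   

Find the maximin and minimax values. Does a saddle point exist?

Maximin = 0, Minimax = 3, Saddle: False

Work:
Row minimums: [0, -2] → maximin = 0
Column maximums: [3, 4, 5] → minimax = 3
No saddle point (maximin ≠ minimax). Mixed strategy needed.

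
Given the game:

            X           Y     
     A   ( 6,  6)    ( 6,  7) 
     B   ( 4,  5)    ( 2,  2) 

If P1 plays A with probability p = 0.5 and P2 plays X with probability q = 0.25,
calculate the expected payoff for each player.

E[P1] = 4.25, E[P2] = 4.75

Work:
E[P1] = p·q·π₁(A,X) + p·(1-q)·π₁(A,Y) + (1-p)·q·π₁(B,X) + (1-p)·(1-q)·π₁(B,Y)
= 0.5·0.25·6 + 0.5·0.75·6 + 0.5·0.25·4 + 0.5·0.75·2
= 4.25

E[P2] = 4.75 (similar calculation)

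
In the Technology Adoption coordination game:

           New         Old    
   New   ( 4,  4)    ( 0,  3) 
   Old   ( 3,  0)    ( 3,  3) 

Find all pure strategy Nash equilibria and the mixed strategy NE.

Pure NE: (New, New) and (Old, Old); Mixed NE: p = 0.75, q = 0.75

Work:
Check pure NE:
(New, New): (4, 4) - no unilateral deviation beneficial
(Old, Old): (3, 3) - no unilateral deviation beneficial
Mixed NE: P1 plays New with p = 0.75, P2 plays New with q = 0.75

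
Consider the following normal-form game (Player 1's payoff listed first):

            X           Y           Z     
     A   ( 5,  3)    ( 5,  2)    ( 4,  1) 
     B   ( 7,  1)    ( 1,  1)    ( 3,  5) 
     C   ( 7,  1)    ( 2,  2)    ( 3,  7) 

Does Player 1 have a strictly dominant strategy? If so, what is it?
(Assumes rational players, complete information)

No strictly dominant strategy exists for Player 1

Work:
A strategy strictly dominates another if it gives a strictly higher payoff against every opponent action. Compare each pair of P1's strategies column-by-column:
  A vs B: [5 vs 7, 5 vs 1, 4 vs 3] → A does not strictly dominate B (column X: 5 ≤ 7)
  A vs C: [5 vs 7, 5 vs 2, 4 vs 3] → A does not strictly dominate C (column X: 5 ≤ 7)
  B vs A: [7 vs 5, 1 vs 5, 3 vs 4] → B does not strictly dominate A (column Y: 1 ≤ 5)
  B vs C: [7 vs 7, 1 vs 2, 3 vs 3] → B does not strictly dominate C (column X: 7 ≤ 7)
  C vs A: [7 vs 5, 2 vs 5, 3 vs 4] → C does not strictly dominate A (column Y: 2 ≤ 5)
  C vs B: [7 vs 7, 2 vs 1, 3 vs 3] → C does not strictly dominate B (column X: 7 ≤ 7)
No single strategy strictly dominates all others → no strictly dominant strategy.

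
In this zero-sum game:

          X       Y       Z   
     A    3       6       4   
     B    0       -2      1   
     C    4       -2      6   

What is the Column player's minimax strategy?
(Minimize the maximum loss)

Column should play X, value = 4

Work:
Column player minimizes Row's maximum payoff:
Column X: max payoff to Row = 4
Column Y: max payoff to Row = 6
Column Z: max payoff to Row = 6
Minimum is 4, achieved by column X.
Minimax strategy: X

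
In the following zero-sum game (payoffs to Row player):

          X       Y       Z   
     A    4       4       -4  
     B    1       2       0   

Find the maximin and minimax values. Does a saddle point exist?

Maximin = 0, Minimax = 0, Saddle: True

Work:
Row minimums: [-4, 0] → maximin = 0
Column maximums: [4, 4, 0] → minimax = 0
Saddle point exists! Game value = 0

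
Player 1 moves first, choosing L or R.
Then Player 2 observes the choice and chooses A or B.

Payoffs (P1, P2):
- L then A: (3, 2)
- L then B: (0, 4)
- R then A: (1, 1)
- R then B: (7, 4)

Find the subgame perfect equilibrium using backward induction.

P1 plays R, P2 plays B after L and B after R; Payoff (7, 4)

Work:
Backward induction:
After L: P2 chooses B → P1 gets 0
After R: P2 chooses B → P1 gets 7
P1 chooses R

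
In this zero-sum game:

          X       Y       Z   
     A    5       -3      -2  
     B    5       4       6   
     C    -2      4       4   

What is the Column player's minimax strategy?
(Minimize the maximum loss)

Column should play Y, value = 4

Work:
Column player minimizes Row's maximum payoff:
Column X: max payoff to Row = 5
Column Y: max payoff to Row = 4
Column Z: max payoff to Row = 6
Minimum is 4, achieved by column Y.
Minimax strategy: Y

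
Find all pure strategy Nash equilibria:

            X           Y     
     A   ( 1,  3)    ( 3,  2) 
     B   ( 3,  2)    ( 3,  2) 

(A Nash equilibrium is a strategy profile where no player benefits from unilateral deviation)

Nash equilibrium: (B, X), (B, Y)

Work:
Best responses:
  P1 vs X: payoffs [1, 3] → best response B (payoff 3)
  P1 vs Y: payoffs [3, 3] → best response A/B (payoff 3)
  P2 vs A: payoffs [3, 2] → best response X (payoff 3)
  P2 vs B: payoffs [2, 2] → best response X/Y (payoff 2)
Mutual best responses: (B,X), (B,Y) → Nash equilibria.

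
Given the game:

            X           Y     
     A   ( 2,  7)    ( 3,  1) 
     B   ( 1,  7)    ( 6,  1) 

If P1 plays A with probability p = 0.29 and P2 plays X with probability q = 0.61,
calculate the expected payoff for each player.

E[P1] = 2.7876, E[P2] = 4.66

Work:
E[P1] = p·q·π₁(A,X) + p·(1-q)·π₁(A,Y) + (1-p)·q·π₁(B,X) + (1-p)·(1-q)·π₁(B,Y)
= 0.29·0.61·2 + 0.29·0.39·3 + 0.71·0.61·1 + 0.71·0.39·6
= 2.7876

E[P2] = 4.66 (similar calculation)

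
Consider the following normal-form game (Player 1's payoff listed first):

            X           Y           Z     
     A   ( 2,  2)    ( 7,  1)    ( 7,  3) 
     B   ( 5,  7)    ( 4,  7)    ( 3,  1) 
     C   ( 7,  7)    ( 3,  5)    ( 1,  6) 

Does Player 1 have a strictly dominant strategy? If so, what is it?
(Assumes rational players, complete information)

No strictly dominant strategy exists for Player 1

Work:
A strategy strictly dominates another if it gives a strictly higher payoff against every opponent action. Compare each pair of P1's strategies column-by-column:
  A vs B: [2 vs 5, 7 vs 4, 7 vs 3] → A does not strictly dominate B (column X: 2 ≤ 5)
  A vs C: [2 vs 7, 7 vs 3, 7 vs 1] → A does not strictly dominate C (column X: 2 ≤ 7)
  B vs A: [5 vs 2, 4 vs 7, 3 vs 7] → B does not strictly dominate A (column Y: 4 ≤ 7)
  B vs C: [5 vs 7, 4 vs 3, 3 vs 1] → B does not strictly dominate C (column X: 5 ≤ 7)
  C vs A: [7 vs 2, 3 vs 7, 1 vs 7] → C does not strictly dominate A (column Y: 3 ≤ 7)
  C vs B: [7 vs 5, 3 vs 4, 1 vs 3] → C does not strictly dominate B (column Y: 3 ≤ 4)
No single strategy strictly dominates all others → no strictly dominant strategy.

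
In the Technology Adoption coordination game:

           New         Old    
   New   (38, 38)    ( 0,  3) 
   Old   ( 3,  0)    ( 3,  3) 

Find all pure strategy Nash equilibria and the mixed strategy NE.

Pure NE: (New, New) and (Old, Old); Mixed NE: p = 0.0789, q = 0.0789

Work:
Check pure NE:
(New, New): (38, 38) - no unilateral deviation beneficial
(Old, Old): (3, 3) - no unilateral deviation beneficial
Mixed NE: P1 plays New with p = 0.0789, P2 plays New with q = 0.0789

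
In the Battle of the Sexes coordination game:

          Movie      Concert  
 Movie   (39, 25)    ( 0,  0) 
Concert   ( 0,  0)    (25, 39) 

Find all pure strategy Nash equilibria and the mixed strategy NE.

Pure NE: (Movie, Movie) and (Concert, Concert); Mixed NE: p = 0.6094, q = 0.3906

Work:
Check pure NE:
(Movie, Movie): (39, 25) - no unilateral deviation beneficial
(Concert, Concert): (25, 39) - no unilateral deviation beneficial
Mixed NE: P1 plays Movie with p = 0.6094, P2 plays Movie with q = 0.3906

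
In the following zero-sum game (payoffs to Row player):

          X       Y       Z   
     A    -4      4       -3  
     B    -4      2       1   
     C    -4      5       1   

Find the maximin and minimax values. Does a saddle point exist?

Maximin = -4, Minimax = -4, Saddle: True

Work:
Row minimums: [-4, -4, -4] → maximin = -4
Column maximums: [-4, 5, 1] → minimax = -4
Saddle point exists! Game value = -4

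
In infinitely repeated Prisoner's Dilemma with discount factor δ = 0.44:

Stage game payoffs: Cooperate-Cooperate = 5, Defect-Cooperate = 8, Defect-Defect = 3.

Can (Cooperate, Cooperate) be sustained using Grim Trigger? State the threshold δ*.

δ* = 0.6; since δ = 0.44 < 0.6, cooperation cannot be sustained

Work:
For Grim Trigger:
Cooperate forever: 5/(1-δ)
Defect then punished: 8 + 3·δ/(1-δ)
Need: 5/(1-δ) ≥ 8 + 3·δ/(1-δ)
Solving: δ ≥ (T-R)/(T-P) = (8-5)/(8-3) = 0.6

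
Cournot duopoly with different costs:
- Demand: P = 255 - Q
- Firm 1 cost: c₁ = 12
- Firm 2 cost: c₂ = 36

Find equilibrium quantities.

q₁* = 89.0, q₂* = 65.0

Work:
Reaction: q₁ = (255 - 12 - q₂)/2
Reaction: q₂ = (255 - 36 - q₁)/2
Solve simultaneously:
q₁* = (255 - 2×12 + 36)/3 = 89.0
q₂* = (255 - 2×36 + 12)/3 = 65.0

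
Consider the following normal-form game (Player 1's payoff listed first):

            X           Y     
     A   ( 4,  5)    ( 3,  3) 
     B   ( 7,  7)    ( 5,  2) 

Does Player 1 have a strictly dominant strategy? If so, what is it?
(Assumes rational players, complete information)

Yes, Player 1's strictly dominant strategy is B

Work:
A strategy strictly dominates another if it gives a strictly higher payoff against every opponent action. Compare each pair of P1's strategies column-by-column:
  A vs B: [4 vs 7, 3 vs 5] → A does not strictly dominate B (column X: 4 ≤ 7)
  B vs A: [7 vs 4, 5 vs 3] → B strictly dominates A
B strictly dominates every other strategy → strictly dominant.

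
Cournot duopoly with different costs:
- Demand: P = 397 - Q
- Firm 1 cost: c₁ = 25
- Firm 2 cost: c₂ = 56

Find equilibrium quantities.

q₁* = 134.33, q₂* = 103.33

Work:
Reaction: q₁ = (397 - 25 - q₂)/2
Reaction: q₂ = (397 - 56 - q₁)/2
Solve simultaneously:
q₁* = (397 - 2×25 + 56)/3 = 134.33
q₂* = (397 - 2×56 + 25)/3 = 103.33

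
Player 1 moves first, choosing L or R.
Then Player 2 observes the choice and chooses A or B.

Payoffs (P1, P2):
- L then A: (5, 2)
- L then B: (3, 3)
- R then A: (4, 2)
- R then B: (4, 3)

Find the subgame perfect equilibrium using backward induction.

P1 plays R, P2 plays B after L and B after R; Payoff (4, 3)

Work:
Backward induction:
After L: P2 chooses B → P1 gets 3
After R: P2 chooses B → P1 gets 4
P1 chooses R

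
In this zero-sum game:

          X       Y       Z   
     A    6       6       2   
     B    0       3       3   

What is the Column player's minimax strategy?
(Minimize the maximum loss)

Column should play Z, value = 3

Work:
Column player minimizes Row's maximum payoff:
Column X: max payoff to Row = 6
Column Y: max payoff to Row = 6
Column Z: max payoff to Row = 3
Minimum is 3, achieved by column Z.
Minimax strategy: Z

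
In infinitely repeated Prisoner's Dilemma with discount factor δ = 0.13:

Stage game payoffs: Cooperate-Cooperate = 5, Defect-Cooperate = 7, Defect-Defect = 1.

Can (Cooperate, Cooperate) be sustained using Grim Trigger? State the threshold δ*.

δ* = 0.3333; since δ = 0.13 < 0.3333, cooperation cannot be sustained

Work:
For Grim Trigger:
Cooperate forever: 5/(1-δ)
Defect then punished: 7 + 1·δ/(1-δ)
Need: 5/(1-δ) ≥ 7 + 1·δ/(1-δ)
Solving: δ ≥ (T-R)/(T-P) = (7-5)/(7-1) = 0.3333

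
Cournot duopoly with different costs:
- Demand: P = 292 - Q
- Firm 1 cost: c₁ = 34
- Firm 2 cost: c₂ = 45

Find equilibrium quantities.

q₁* = 89.67, q₂* = 78.67

Work:
Reaction: q₁ = (292 - 34 - q₂)/2
Reaction: q₂ = (292 - 45 - q₁)/2
Solve simultaneously:
q₁* = (292 - 2×34 + 45)/3 = 89.67
q₂* = (292 - 2×45 + 34)/3 = 78.67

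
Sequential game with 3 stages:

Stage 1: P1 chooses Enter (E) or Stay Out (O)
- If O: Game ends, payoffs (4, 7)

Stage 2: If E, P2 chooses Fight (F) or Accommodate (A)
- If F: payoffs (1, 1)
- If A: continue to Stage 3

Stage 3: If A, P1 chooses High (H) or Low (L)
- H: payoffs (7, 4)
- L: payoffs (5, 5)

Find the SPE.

SPE: (E, A, H); Outcome (7, 4)

Work:
Stage 3: P1 chooses H (7 vs 5)
Stage 2: P2: F->1, A->4 (anticipating H). Choose A
Stage 1: P1: O->4, E->7 (anticipating A, H). Choose E
SPE path: E -> A -> H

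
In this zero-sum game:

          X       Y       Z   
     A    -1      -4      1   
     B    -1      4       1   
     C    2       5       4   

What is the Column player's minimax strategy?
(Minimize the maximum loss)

Column should play X, value = 2

Work:
Column player minimizes Row's maximum payoff:
Column X: max payoff to Row = 2
Column Y: max payoff to Row = 5
Column Z: max payoff to Row = 4
Minimum is 2, achieved by column X.
Minimax strategy: X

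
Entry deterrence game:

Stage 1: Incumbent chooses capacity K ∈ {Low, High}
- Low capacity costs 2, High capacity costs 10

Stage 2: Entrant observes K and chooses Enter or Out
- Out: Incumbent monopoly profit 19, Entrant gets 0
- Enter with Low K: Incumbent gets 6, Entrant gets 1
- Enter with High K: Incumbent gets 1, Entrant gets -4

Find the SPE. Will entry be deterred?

SPE: (High, Enter|Low, Out|High); Entry deterred. Incumbent net profit = 9

Work:
After Low K: Entrant enters (1 > 0)
After High K: Entrant stays out (-4 < 0)
Incumbent: Low → 6−2=4, High → 19−10=9
Incumbent chooses High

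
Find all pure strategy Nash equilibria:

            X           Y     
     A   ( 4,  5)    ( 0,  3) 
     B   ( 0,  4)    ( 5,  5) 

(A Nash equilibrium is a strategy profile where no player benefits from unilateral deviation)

Nash equilibrium: (A, X), (B, Y)

Work:
Best responses:
  P1 vs X: payoffs [4, 0] → best response A (payoff 4)
  P1 vs Y: payoffs [0, 5] → best response B (payoff 5)
  P2 vs A: payoffs [5, 3] → best response X (payoff 5)
  P2 vs B: payoffs [4, 5] → best response Y (payoff 5)
Mutual best responses: (A,X), (B,Y) → Nash equilibria.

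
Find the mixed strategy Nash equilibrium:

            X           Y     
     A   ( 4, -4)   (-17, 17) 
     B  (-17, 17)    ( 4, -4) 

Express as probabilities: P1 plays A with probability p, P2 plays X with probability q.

p = 0.5, q = 0.5

Work:
Find probabilities that make opponent indifferent:
P2 chooses q to make P1 indifferent between A and B
P1 chooses p to make P2 indifferent between X and Y
Mixed NE: P1 plays (A: 0.5, B: 0.5), P2 plays (X: 0.5, Y: 0.5)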